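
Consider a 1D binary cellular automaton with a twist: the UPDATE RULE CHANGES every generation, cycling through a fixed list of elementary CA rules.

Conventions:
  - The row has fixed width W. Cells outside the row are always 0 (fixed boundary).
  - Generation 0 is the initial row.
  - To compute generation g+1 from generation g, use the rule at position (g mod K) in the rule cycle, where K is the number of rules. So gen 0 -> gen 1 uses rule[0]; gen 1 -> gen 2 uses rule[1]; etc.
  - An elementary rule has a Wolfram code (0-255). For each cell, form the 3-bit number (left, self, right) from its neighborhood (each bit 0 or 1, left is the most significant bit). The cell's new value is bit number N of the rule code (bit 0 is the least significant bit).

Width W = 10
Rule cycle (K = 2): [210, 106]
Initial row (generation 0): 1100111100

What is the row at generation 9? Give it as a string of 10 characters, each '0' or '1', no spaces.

Answer: 0111000100

Derivation:
Gen 0: 1100111100
Gen 1 (rule 210): 0111011110
Gen 2 (rule 106): 1101110010
Gen 3 (rule 210): 0100111101
Gen 4 (rule 106): 1001100110
Gen 5 (rule 210): 0110111011
Gen 6 (rule 106): 1111101111
Gen 7 (rule 210): 0111100111
Gen 8 (rule 106): 1100101101
Gen 9 (rule 210): 0111000100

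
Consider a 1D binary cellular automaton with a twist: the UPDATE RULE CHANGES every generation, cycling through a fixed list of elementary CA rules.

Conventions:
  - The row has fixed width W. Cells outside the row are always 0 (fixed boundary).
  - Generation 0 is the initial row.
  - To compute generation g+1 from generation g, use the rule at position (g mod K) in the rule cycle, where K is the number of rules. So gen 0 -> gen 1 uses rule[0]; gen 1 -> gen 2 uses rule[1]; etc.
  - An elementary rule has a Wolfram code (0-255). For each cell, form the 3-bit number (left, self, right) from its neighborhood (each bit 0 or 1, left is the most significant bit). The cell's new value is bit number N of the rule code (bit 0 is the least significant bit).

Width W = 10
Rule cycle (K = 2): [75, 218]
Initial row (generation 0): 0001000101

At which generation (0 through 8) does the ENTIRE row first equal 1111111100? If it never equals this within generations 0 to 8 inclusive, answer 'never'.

Answer: 2

Derivation:
Gen 0: 0001000101
Gen 1 (rule 75): 1110011000
Gen 2 (rule 218): 1111111100
Gen 3 (rule 75): 1000000101
Gen 4 (rule 218): 0100001000
Gen 5 (rule 75): 1001110011
Gen 6 (rule 218): 0111111111
Gen 7 (rule 75): 1100000001
Gen 8 (rule 218): 1110000010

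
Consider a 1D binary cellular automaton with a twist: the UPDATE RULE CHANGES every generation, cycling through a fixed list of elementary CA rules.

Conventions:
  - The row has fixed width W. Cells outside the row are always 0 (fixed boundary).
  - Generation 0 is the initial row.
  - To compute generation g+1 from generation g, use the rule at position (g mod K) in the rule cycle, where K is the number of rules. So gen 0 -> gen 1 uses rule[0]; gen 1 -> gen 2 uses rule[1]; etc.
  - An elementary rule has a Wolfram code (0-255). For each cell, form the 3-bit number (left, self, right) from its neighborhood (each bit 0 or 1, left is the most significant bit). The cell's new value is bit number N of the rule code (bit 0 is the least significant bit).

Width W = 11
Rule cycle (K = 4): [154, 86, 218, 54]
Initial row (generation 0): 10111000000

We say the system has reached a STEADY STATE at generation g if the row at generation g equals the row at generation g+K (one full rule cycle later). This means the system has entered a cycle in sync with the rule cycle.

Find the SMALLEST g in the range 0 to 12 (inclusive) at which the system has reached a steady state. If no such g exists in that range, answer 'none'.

Gen 0: 10111000000
Gen 1 (rule 154): 00110100000
Gen 2 (rule 86): 01010110000
Gen 3 (rule 218): 10000111000
Gen 4 (rule 54): 11001000100
Gen 5 (rule 154): 10110101010
Gen 6 (rule 86): 10010101011
Gen 7 (rule 218): 01100000011
Gen 8 (rule 54): 10010000100
Gen 9 (rule 154): 01101001010
Gen 10 (rule 86): 10101111011
Gen 11 (rule 218): 00001111011
Gen 12 (rule 54): 00010000100
Gen 13 (rule 154): 00101001010
Gen 14 (rule 86): 01101111011
Gen 15 (rule 218): 11101111011
Gen 16 (rule 54): 00010000100

Answer: 12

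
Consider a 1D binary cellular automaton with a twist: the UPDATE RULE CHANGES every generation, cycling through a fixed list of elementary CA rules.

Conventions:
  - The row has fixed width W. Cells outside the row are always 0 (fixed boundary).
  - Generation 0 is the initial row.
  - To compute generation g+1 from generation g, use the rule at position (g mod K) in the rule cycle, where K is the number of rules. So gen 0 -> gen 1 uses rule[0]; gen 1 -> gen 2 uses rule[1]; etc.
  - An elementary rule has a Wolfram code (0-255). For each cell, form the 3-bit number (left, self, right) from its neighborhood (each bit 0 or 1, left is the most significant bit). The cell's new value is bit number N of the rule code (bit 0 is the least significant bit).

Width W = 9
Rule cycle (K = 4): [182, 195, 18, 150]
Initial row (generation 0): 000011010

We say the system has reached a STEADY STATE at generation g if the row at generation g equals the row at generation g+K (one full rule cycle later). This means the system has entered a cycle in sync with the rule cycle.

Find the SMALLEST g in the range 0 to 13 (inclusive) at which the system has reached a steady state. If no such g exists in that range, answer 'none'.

Answer: 7

Derivation:
Gen 0: 000011010
Gen 1 (rule 182): 000100111
Gen 2 (rule 195): 111001011
Gen 3 (rule 18): 000110000
Gen 4 (rule 150): 001001000
Gen 5 (rule 182): 011111100
Gen 6 (rule 195): 101111101
Gen 7 (rule 18): 000000000
Gen 8 (rule 150): 000000000
Gen 9 (rule 182): 000000000
Gen 10 (rule 195): 111111111
Gen 11 (rule 18): 000000000
Gen 12 (rule 150): 000000000
Gen 13 (rule 182): 000000000
Gen 14 (rule 195): 111111111
Gen 15 (rule 18): 000000000
Gen 16 (rule 150): 000000000
Gen 17 (rule 182): 000000000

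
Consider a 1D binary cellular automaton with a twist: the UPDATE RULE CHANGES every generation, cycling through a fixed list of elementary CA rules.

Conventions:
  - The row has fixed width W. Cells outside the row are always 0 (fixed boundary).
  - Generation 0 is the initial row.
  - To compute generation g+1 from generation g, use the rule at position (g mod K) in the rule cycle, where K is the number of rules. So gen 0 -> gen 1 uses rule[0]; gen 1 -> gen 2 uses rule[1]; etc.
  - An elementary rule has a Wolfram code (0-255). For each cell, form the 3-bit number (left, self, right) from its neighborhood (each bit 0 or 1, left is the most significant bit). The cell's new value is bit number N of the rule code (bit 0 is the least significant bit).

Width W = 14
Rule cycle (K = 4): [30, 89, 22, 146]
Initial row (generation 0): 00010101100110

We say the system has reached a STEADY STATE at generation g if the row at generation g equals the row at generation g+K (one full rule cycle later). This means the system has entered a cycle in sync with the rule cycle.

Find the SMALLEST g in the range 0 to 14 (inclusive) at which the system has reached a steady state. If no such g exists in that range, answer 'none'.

Gen 0: 00010101100110
Gen 1 (rule 30): 00110101011101
Gen 2 (rule 89): 10110000010100
Gen 3 (rule 22): 10001000110110
Gen 4 (rule 146): 01010101000001
Gen 5 (rule 30): 11010101100011
Gen 6 (rule 89): 11000001111011
Gen 7 (rule 22): 00100010000000
Gen 8 (rule 146): 01010101000000
Gen 9 (rule 30): 11010101100000
Gen 10 (rule 89): 11000001111111
Gen 11 (rule 22): 00100010000000
Gen 12 (rule 146): 01010101000000
Gen 13 (rule 30): 11010101100000
Gen 14 (rule 89): 11000001111111
Gen 15 (rule 22): 00100010000000
Gen 16 (rule 146): 01010101000000
Gen 17 (rule 30): 11010101100000
Gen 18 (rule 89): 11000001111111

Answer: 7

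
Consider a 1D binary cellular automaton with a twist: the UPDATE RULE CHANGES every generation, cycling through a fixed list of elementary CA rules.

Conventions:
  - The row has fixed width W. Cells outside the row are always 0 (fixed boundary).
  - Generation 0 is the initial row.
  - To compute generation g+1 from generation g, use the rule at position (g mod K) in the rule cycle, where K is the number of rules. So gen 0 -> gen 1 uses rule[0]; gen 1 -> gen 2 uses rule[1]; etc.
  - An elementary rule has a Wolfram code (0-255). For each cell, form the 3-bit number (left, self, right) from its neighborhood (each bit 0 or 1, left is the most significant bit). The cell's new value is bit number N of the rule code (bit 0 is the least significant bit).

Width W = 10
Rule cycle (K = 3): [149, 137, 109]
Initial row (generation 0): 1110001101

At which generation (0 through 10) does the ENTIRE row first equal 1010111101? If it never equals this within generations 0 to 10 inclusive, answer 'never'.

Answer: never

Derivation:
Gen 0: 1110001101
Gen 1 (rule 149): 0101100001
Gen 2 (rule 137): 0001001100
Gen 3 (rule 109): 1101001101
Gen 4 (rule 149): 0001100001
Gen 5 (rule 137): 1101001100
Gen 6 (rule 109): 1111001101
Gen 7 (rule 149): 0110100001
Gen 8 (rule 137): 0100001100
Gen 9 (rule 109): 0101101101
Gen 10 (rule 149): 0100000001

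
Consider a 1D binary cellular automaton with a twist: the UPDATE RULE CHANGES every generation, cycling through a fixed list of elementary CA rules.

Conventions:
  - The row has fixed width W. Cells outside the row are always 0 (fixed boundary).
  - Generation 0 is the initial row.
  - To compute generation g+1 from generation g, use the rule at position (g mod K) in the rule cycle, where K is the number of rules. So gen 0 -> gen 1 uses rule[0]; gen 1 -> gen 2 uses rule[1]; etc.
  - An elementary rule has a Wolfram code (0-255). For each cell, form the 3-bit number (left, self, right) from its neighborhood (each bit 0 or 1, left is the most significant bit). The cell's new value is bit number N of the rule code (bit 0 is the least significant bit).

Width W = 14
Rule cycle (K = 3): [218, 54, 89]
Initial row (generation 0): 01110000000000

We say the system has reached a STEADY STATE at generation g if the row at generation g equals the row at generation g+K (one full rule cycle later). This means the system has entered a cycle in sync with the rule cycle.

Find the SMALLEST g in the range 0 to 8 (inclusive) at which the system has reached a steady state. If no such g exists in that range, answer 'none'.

Gen 0: 01110000000000
Gen 1 (rule 218): 11111000000000
Gen 2 (rule 54): 00000100000000
Gen 3 (rule 89): 11110011111111
Gen 4 (rule 218): 11111111111111
Gen 5 (rule 54): 00000000000000
Gen 6 (rule 89): 11111111111111
Gen 7 (rule 218): 11111111111111
Gen 8 (rule 54): 00000000000000
Gen 9 (rule 89): 11111111111111
Gen 10 (rule 218): 11111111111111
Gen 11 (rule 54): 00000000000000

Answer: 4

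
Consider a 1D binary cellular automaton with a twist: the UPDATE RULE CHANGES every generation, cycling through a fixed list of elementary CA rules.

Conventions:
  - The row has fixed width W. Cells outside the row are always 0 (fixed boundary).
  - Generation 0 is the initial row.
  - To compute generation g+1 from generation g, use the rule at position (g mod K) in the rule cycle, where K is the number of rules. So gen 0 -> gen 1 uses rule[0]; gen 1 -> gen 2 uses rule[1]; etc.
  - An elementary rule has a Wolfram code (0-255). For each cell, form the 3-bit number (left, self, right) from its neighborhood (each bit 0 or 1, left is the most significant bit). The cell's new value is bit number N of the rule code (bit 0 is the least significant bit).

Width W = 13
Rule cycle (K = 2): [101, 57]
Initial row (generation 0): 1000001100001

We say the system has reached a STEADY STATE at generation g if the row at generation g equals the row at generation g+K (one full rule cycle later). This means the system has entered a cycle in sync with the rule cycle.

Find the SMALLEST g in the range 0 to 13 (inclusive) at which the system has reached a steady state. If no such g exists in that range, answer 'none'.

Gen 0: 1000001100001
Gen 1 (rule 101): 1011100101101
Gen 2 (rule 57): 0110010011010
Gen 3 (rule 101): 0010010001110
Gen 4 (rule 57): 1001001101001
Gen 5 (rule 101): 1001000111001
Gen 6 (rule 57): 0100110100100
Gen 7 (rule 101): 0100011100101
Gen 8 (rule 57): 0011010010010
Gen 9 (rule 101): 1001110010010
Gen 10 (rule 57): 0101001001001
Gen 11 (rule 101): 0111001001001
Gen 12 (rule 57): 0100100100100
Gen 13 (rule 101): 0100100100101
Gen 14 (rule 57): 0010010010010
Gen 15 (rule 101): 1010010010010

Answer: none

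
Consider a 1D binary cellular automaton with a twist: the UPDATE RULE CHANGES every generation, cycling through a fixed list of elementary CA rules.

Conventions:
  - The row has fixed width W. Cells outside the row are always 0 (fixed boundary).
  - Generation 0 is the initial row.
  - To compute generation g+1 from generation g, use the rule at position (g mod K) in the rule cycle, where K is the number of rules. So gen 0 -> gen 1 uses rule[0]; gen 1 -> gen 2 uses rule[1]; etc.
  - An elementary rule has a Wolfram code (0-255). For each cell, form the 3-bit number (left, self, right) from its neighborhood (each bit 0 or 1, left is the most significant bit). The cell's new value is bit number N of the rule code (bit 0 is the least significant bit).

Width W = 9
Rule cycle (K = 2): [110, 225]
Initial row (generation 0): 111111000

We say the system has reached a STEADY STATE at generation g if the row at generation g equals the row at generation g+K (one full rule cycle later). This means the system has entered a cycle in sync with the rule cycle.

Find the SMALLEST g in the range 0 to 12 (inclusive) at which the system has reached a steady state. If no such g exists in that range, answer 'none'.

Answer: 2

Derivation:
Gen 0: 111111000
Gen 1 (rule 110): 100001000
Gen 2 (rule 225): 001100011
Gen 3 (rule 110): 011100111
Gen 4 (rule 225): 001100011
Gen 5 (rule 110): 011100111
Gen 6 (rule 225): 001100011
Gen 7 (rule 110): 011100111
Gen 8 (rule 225): 001100011
Gen 9 (rule 110): 011100111
Gen 10 (rule 225): 001100011
Gen 11 (rule 110): 011100111
Gen 12 (rule 225): 001100011
Gen 13 (rule 110): 011100111
Gen 14 (rule 225): 001100011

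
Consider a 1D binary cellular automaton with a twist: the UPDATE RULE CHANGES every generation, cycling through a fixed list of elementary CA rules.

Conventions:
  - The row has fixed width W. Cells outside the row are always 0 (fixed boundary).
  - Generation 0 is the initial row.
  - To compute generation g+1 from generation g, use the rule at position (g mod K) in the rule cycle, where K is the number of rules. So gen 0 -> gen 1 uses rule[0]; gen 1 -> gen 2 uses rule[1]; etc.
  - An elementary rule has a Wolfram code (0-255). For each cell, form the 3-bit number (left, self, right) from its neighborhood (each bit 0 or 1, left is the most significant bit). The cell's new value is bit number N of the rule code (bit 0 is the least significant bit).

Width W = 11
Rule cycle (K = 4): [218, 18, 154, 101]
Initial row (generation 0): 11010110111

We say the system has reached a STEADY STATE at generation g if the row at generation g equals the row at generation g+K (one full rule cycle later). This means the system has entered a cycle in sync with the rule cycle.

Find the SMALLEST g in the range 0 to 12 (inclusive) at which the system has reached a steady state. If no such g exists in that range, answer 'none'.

Gen 0: 11010110111
Gen 1 (rule 218): 11000110111
Gen 2 (rule 18): 00101000000
Gen 3 (rule 154): 01000100000
Gen 4 (rule 101): 01010101111
Gen 5 (rule 218): 10000001111
Gen 6 (rule 18): 01000010000
Gen 7 (rule 154): 10100101000
Gen 8 (rule 101): 11100111011
Gen 9 (rule 218): 11111111011
Gen 10 (rule 18): 00000000000
Gen 11 (rule 154): 00000000000
Gen 12 (rule 101): 11111111111
Gen 13 (rule 218): 11111111111
Gen 14 (rule 18): 00000000000
Gen 15 (rule 154): 00000000000
Gen 16 (rule 101): 11111111111

Answer: 10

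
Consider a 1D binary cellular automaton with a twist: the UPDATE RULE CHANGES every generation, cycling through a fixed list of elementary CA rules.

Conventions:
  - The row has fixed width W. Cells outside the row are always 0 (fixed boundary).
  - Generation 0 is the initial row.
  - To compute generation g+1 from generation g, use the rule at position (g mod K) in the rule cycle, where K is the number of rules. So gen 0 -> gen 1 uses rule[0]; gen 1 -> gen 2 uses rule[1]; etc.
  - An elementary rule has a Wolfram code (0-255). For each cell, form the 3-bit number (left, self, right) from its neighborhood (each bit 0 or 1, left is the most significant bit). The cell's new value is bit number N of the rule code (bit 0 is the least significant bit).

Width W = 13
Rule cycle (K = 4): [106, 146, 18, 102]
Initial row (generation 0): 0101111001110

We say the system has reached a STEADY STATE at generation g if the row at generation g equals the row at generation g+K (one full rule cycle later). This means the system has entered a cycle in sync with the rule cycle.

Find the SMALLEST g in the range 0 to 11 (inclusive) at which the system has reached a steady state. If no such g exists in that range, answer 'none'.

Answer: 7

Derivation:
Gen 0: 0101111001110
Gen 1 (rule 106): 1011001011010
Gen 2 (rule 146): 0000110000001
Gen 3 (rule 18): 0001001000010
Gen 4 (rule 102): 0011011000110
Gen 5 (rule 106): 0111111001110
Gen 6 (rule 146): 1011110110101
Gen 7 (rule 18): 0000000000000
Gen 8 (rule 102): 0000000000000
Gen 9 (rule 106): 0000000000000
Gen 10 (rule 146): 0000000000000
Gen 11 (rule 18): 0000000000000
Gen 12 (rule 102): 0000000000000
Gen 13 (rule 106): 0000000000000
Gen 14 (rule 146): 0000000000000
Gen 15 (rule 18): 0000000000000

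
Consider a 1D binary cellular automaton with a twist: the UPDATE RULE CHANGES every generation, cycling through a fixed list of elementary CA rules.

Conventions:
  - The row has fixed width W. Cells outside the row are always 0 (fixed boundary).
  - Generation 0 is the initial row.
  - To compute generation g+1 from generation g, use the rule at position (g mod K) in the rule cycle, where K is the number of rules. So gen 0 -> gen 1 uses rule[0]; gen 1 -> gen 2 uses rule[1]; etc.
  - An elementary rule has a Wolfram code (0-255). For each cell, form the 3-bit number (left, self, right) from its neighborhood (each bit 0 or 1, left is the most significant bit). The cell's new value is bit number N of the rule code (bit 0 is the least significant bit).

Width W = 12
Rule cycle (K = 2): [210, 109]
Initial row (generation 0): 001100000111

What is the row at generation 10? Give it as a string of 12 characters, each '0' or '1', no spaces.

Gen 0: 001100000111
Gen 1 (rule 210): 010110001011
Gen 2 (rule 109): 011110101111
Gen 3 (rule 210): 101110000111
Gen 4 (rule 109): 111010110101
Gen 5 (rule 210): 011000010000
Gen 6 (rule 109): 011011010111
Gen 7 (rule 210): 101001000011
Gen 8 (rule 109): 111001011011
Gen 9 (rule 210): 011110001001
Gen 10 (rule 109): 010010101001

Answer: 010010101001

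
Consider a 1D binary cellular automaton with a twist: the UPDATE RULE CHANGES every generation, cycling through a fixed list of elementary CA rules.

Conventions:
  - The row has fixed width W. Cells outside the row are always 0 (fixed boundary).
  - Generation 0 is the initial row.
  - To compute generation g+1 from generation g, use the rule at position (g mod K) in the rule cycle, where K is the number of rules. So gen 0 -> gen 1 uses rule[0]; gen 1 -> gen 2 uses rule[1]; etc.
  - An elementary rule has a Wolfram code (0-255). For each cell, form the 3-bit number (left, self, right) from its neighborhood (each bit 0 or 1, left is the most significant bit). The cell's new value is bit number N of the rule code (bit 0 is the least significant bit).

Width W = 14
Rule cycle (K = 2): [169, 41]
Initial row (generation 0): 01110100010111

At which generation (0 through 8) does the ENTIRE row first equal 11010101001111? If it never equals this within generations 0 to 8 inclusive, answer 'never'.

Gen 0: 01110100010111
Gen 1 (rule 169): 01101001001110
Gen 2 (rule 41): 01010000001000
Gen 3 (rule 169): 00100111100011
Gen 4 (rule 41): 10000100001010
Gen 5 (rule 169): 00110001100100
Gen 6 (rule 41): 10100101000001
Gen 7 (rule 169): 01000010011100
Gen 8 (rule 41): 00011000010001

Answer: never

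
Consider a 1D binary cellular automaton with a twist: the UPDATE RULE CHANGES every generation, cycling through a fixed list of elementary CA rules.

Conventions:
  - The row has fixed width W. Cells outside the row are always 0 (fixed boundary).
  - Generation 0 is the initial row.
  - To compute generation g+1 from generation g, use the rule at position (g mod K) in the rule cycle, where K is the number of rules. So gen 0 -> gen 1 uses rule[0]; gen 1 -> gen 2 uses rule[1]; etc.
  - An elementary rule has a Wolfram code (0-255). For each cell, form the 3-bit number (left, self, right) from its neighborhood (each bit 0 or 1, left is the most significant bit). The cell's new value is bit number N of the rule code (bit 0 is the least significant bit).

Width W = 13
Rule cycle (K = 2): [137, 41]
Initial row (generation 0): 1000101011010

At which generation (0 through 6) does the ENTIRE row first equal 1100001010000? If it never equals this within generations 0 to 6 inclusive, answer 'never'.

Answer: 6

Derivation:
Gen 0: 1000101011010
Gen 1 (rule 137): 0010000010000
Gen 2 (rule 41): 1000111000111
Gen 3 (rule 137): 0010110010110
Gen 4 (rule 41): 1001100001100
Gen 5 (rule 137): 0001001101001
Gen 6 (rule 41): 1100001010000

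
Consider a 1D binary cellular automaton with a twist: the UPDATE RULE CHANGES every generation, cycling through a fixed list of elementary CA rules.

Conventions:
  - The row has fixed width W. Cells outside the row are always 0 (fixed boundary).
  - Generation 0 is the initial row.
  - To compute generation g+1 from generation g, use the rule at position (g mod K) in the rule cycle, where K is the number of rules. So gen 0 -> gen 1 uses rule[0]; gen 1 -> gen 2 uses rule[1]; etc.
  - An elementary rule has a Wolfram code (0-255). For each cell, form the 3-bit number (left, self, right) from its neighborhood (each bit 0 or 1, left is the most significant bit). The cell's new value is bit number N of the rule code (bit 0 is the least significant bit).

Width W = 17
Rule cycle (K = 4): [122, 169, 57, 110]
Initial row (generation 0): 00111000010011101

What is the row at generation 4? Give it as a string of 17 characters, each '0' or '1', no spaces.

Answer: 01111101110111111

Derivation:
Gen 0: 00111000010011101
Gen 1 (rule 122): 01101100101110110
Gen 2 (rule 169): 01011000011101100
Gen 3 (rule 57): 00110111010011011
Gen 4 (rule 110): 01111101110111111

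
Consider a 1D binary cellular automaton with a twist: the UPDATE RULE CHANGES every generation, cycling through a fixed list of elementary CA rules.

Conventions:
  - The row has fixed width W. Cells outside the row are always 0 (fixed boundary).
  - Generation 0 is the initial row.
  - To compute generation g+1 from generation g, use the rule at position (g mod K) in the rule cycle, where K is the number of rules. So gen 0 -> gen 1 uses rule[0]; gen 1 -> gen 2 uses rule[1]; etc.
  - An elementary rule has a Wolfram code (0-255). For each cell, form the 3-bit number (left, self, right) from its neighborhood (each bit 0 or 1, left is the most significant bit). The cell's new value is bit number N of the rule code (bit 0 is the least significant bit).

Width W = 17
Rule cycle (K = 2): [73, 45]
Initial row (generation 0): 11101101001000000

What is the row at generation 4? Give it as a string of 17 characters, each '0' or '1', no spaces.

Answer: 10101001001010100

Derivation:
Gen 0: 11101101001000000
Gen 1 (rule 73): 10101100000011111
Gen 2 (rule 45): 11111001111010000
Gen 3 (rule 73): 10001001001000111
Gen 4 (rule 45): 10101001001010100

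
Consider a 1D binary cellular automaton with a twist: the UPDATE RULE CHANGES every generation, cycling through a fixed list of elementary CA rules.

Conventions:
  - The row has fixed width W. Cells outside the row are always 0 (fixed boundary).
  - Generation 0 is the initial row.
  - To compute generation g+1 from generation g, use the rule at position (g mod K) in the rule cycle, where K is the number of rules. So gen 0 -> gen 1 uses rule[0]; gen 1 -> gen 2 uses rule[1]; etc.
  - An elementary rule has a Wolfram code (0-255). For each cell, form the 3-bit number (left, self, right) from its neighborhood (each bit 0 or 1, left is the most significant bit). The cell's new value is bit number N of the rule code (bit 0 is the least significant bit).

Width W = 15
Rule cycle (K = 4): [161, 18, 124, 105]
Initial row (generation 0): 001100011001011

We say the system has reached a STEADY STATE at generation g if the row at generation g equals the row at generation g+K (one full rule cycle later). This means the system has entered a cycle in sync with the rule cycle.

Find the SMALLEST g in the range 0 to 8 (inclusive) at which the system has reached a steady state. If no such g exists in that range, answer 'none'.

Gen 0: 001100011001011
Gen 1 (rule 161): 100001000000100
Gen 2 (rule 18): 010010100001010
Gen 3 (rule 124): 011011110001111
Gen 4 (rule 105): 011110010101001
Gen 5 (rule 161): 001100001010000
Gen 6 (rule 18): 010010010001000
Gen 7 (rule 124): 011011011001100
Gen 8 (rule 105): 011111111001101
Gen 9 (rule 161): 001111110000010
Gen 10 (rule 18): 010000001000101
Gen 11 (rule 124): 011000001100111
Gen 12 (rule 105): 011011101100101

Answer: none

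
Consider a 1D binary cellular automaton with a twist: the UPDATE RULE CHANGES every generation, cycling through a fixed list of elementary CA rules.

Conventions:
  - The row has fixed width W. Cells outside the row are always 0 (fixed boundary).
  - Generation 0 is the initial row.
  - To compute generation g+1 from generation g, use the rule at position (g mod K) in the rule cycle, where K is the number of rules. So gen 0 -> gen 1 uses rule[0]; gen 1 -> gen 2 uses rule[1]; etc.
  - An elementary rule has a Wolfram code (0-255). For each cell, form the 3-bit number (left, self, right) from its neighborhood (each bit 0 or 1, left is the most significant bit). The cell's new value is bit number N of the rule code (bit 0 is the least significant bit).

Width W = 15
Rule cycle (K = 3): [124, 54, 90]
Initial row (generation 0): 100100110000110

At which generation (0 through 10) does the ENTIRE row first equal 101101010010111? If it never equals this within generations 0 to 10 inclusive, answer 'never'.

Answer: never

Derivation:
Gen 0: 100100110000110
Gen 1 (rule 124): 110110111000111
Gen 2 (rule 54): 001001000101000
Gen 3 (rule 90): 010110101000100
Gen 4 (rule 124): 011111111100110
Gen 5 (rule 54): 100000000011001
Gen 6 (rule 90): 010000000111110
Gen 7 (rule 124): 011000000100011
Gen 8 (rule 54): 100100001110100
Gen 9 (rule 90): 011010011010010
Gen 10 (rule 124): 011111011111011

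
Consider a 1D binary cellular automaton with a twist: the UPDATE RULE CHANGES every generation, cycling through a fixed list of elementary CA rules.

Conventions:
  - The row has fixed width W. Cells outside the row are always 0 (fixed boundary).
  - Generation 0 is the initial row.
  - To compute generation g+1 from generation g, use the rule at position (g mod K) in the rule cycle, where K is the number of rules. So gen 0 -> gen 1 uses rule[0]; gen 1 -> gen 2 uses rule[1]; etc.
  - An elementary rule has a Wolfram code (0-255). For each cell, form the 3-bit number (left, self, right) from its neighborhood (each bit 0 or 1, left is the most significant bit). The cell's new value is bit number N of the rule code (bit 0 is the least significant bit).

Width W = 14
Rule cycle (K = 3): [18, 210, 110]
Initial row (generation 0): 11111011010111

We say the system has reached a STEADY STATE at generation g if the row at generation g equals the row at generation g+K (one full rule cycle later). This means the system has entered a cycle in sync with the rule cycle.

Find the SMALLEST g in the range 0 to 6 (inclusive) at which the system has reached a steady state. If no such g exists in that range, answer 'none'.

Gen 0: 11111011010111
Gen 1 (rule 18): 00000000000000
Gen 2 (rule 210): 00000000000000
Gen 3 (rule 110): 00000000000000
Gen 4 (rule 18): 00000000000000
Gen 5 (rule 210): 00000000000000
Gen 6 (rule 110): 00000000000000
Gen 7 (rule 18): 00000000000000
Gen 8 (rule 210): 00000000000000
Gen 9 (rule 110): 00000000000000

Answer: 1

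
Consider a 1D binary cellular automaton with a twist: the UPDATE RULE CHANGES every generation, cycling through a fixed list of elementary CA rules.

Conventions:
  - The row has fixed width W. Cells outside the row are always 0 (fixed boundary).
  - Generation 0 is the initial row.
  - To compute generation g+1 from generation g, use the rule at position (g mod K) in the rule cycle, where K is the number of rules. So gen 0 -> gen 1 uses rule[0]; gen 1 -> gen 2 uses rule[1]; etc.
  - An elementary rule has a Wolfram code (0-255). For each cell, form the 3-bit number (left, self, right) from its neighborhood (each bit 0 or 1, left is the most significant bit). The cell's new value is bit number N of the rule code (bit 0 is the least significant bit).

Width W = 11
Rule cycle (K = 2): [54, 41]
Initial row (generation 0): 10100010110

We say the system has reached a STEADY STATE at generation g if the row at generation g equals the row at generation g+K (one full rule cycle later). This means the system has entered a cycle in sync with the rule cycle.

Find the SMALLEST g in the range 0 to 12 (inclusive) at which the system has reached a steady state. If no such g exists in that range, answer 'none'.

Gen 0: 10100010110
Gen 1 (rule 54): 11110111001
Gen 2 (rule 41): 10001100000
Gen 3 (rule 54): 11010010000
Gen 4 (rule 41): 10100000111
Gen 5 (rule 54): 11110001000
Gen 6 (rule 41): 10000100011
Gen 7 (rule 54): 11001110100
Gen 8 (rule 41): 10001001001
Gen 9 (rule 54): 11011111111
Gen 10 (rule 41): 10110000000
Gen 11 (rule 54): 11001000000
Gen 12 (rule 41): 10000011111
Gen 13 (rule 54): 11000100000
Gen 14 (rule 41): 10010001111

Answer: none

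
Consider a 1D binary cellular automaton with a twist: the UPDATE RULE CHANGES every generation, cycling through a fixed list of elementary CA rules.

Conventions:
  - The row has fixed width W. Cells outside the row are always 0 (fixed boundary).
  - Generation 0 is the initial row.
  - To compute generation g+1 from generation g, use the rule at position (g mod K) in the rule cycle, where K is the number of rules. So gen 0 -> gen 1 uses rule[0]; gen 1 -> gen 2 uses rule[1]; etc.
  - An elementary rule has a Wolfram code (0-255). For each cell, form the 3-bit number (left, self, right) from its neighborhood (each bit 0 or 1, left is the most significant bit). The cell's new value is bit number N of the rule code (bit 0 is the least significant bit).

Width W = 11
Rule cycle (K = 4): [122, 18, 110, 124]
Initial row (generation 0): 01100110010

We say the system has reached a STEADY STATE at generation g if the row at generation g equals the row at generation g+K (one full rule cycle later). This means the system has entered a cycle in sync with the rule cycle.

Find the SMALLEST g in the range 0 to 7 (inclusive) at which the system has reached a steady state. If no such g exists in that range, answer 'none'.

Answer: 2

Derivation:
Gen 0: 01100110010
Gen 1 (rule 122): 11111111101
Gen 2 (rule 18): 00000000000
Gen 3 (rule 110): 00000000000
Gen 4 (rule 124): 00000000000
Gen 5 (rule 122): 00000000000
Gen 6 (rule 18): 00000000000
Gen 7 (rule 110): 00000000000
Gen 8 (rule 124): 00000000000
Gen 9 (rule 122): 00000000000
Gen 10 (rule 18): 00000000000
Gen 11 (rule 110): 00000000000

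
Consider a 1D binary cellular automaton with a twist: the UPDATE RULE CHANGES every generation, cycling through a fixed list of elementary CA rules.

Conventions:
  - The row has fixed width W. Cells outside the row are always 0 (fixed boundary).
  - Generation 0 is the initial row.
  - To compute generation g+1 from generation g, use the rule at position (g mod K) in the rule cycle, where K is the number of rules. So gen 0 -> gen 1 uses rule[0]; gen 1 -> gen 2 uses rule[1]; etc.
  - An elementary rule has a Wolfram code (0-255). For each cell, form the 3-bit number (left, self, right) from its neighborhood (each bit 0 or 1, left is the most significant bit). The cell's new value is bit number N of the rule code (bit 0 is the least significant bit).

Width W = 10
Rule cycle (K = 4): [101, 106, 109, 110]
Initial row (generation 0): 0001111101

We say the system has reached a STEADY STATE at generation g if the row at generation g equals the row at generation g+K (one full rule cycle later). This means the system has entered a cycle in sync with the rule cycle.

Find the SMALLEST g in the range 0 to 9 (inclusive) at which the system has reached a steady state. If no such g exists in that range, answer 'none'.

Answer: none

Derivation:
Gen 0: 0001111101
Gen 1 (rule 101): 1100000111
Gen 2 (rule 106): 1100001101
Gen 3 (rule 109): 1101101111
Gen 4 (rule 110): 1111111001
Gen 5 (rule 101): 0000001001
Gen 6 (rule 106): 0000010010
Gen 7 (rule 109): 1111010010
Gen 8 (rule 110): 1001110110
Gen 9 (rule 101): 1000011010
Gen 10 (rule 106): 0000111100
Gen 11 (rule 109): 1110100101
Gen 12 (rule 110): 1011101111
Gen 13 (rule 101): 1100110001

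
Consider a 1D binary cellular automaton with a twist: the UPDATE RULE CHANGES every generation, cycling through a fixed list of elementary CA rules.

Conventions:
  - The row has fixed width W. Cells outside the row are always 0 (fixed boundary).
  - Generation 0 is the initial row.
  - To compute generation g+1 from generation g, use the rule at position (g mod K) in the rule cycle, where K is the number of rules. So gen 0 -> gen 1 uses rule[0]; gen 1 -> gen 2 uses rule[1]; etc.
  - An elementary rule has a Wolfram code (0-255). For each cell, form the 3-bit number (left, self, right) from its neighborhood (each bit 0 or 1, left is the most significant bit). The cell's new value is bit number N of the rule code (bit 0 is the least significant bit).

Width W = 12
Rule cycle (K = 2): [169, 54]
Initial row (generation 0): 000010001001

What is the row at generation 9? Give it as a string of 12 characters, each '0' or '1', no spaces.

Gen 0: 000010001001
Gen 1 (rule 169): 111000100000
Gen 2 (rule 54): 000101110000
Gen 3 (rule 169): 110011100111
Gen 4 (rule 54): 001100011000
Gen 5 (rule 169): 101001010011
Gen 6 (rule 54): 111111111100
Gen 7 (rule 169): 111111111001
Gen 8 (rule 54): 000000000111
Gen 9 (rule 169): 111111110110

Answer: 111111110110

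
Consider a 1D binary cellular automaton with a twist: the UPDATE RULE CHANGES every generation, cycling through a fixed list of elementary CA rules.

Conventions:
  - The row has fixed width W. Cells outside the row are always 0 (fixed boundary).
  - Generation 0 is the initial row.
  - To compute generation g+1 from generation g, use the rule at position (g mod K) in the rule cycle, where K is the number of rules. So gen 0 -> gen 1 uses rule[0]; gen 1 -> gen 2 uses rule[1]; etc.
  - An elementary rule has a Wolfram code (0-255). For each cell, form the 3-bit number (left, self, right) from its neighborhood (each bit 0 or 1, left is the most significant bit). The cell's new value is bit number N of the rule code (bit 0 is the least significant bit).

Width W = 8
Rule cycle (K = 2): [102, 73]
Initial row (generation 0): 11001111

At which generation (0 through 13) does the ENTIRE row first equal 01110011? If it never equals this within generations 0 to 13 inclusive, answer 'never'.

Gen 0: 11001111
Gen 1 (rule 102): 01010001
Gen 2 (rule 73): 00000100
Gen 3 (rule 102): 00001100
Gen 4 (rule 73): 11101101
Gen 5 (rule 102): 00110111
Gen 6 (rule 73): 10110101
Gen 7 (rule 102): 11011111
Gen 8 (rule 73): 11010001
Gen 9 (rule 102): 01110011
Gen 10 (rule 73): 01010011
Gen 11 (rule 102): 11110101
Gen 12 (rule 73): 10010000
Gen 13 (rule 102): 10110000

Answer: 9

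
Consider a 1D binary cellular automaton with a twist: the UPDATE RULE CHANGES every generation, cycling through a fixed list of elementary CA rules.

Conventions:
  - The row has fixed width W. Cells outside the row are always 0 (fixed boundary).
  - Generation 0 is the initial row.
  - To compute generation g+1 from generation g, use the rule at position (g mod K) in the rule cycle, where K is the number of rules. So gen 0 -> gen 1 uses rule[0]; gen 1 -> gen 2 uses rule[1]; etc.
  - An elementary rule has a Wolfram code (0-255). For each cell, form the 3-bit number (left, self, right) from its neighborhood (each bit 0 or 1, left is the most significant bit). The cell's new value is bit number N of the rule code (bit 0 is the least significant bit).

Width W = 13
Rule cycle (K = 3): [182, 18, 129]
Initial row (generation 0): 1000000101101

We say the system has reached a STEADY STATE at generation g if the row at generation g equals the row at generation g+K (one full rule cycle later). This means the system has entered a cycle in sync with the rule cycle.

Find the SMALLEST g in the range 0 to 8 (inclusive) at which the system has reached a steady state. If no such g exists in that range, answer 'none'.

Answer: 1

Derivation:
Gen 0: 1000000101101
Gen 1 (rule 182): 1100001110011
Gen 2 (rule 18): 0010010001100
Gen 3 (rule 129): 1000000100001
Gen 4 (rule 182): 1100001110011
Gen 5 (rule 18): 0010010001100
Gen 6 (rule 129): 1000000100001
Gen 7 (rule 182): 1100001110011
Gen 8 (rule 18): 0010010001100
Gen 9 (rule 129): 1000000100001
Gen 10 (rule 182): 1100001110011
Gen 11 (rule 18): 0010010001100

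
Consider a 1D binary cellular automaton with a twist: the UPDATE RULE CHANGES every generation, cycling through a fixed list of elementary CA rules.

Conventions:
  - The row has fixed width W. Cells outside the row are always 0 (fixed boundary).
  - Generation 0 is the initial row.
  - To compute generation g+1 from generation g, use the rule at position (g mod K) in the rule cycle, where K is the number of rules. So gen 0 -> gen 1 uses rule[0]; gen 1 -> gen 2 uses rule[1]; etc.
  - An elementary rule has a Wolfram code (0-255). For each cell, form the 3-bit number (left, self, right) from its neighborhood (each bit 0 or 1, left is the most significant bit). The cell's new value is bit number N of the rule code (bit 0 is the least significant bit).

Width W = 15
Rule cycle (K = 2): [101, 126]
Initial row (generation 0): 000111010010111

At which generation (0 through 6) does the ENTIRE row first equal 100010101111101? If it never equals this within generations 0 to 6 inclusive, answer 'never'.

Answer: never

Derivation:
Gen 0: 000111010010111
Gen 1 (rule 101): 110001110011001
Gen 2 (rule 126): 111011011111111
Gen 3 (rule 101): 001101100000001
Gen 4 (rule 126): 011111110000011
Gen 5 (rule 101): 000000010111001
Gen 6 (rule 126): 000000111101111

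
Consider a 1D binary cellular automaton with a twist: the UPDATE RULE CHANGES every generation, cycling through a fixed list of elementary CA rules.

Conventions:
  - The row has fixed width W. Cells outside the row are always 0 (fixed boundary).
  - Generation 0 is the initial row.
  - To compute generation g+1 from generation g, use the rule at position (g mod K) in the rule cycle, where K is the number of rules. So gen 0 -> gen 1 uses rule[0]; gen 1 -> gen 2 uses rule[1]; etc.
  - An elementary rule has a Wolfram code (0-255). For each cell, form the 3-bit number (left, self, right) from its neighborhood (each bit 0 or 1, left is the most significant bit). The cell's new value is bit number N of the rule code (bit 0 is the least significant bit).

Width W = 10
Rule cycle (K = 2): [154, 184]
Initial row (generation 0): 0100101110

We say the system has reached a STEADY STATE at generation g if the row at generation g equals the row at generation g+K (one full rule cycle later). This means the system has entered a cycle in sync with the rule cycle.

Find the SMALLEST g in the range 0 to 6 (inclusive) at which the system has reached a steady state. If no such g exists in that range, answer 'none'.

Gen 0: 0100101110
Gen 1 (rule 154): 1011001101
Gen 2 (rule 184): 0110101010
Gen 3 (rule 154): 1100000001
Gen 4 (rule 184): 1010000000
Gen 5 (rule 154): 0001000000
Gen 6 (rule 184): 0000100000
Gen 7 (rule 154): 0001010000
Gen 8 (rule 184): 0000101000

Answer: none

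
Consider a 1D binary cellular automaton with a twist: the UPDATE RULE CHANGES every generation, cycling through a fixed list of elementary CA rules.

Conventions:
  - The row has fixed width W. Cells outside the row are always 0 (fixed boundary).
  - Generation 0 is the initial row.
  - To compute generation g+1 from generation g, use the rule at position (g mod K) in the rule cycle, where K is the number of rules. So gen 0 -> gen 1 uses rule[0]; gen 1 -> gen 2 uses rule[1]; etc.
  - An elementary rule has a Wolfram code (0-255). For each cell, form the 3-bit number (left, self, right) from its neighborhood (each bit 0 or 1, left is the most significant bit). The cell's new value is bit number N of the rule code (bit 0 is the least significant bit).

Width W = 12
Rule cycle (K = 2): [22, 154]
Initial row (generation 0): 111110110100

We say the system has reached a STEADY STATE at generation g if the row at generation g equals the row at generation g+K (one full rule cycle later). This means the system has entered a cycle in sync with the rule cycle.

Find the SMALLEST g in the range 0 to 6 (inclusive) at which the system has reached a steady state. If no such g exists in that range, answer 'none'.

Gen 0: 111110110100
Gen 1 (rule 22): 000000000110
Gen 2 (rule 154): 000000001101
Gen 3 (rule 22): 000000010001
Gen 4 (rule 154): 000000101010
Gen 5 (rule 22): 000001101011
Gen 6 (rule 154): 000011000010
Gen 7 (rule 22): 000100100111
Gen 8 (rule 154): 001011011110

Answer: none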